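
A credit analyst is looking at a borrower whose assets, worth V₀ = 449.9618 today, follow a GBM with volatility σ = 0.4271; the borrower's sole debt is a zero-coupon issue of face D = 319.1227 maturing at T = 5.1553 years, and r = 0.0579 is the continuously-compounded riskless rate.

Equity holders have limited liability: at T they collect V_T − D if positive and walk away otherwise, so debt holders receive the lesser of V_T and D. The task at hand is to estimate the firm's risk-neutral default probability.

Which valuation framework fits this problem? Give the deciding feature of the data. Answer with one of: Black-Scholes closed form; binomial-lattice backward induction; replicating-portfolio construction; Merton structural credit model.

framework: Merton structural credit model

Key observation: a levered firm with one bullet debt due at 5.1553 years is the canonical structural-credit setup: equity is a call on the firm's assets struck at the face value.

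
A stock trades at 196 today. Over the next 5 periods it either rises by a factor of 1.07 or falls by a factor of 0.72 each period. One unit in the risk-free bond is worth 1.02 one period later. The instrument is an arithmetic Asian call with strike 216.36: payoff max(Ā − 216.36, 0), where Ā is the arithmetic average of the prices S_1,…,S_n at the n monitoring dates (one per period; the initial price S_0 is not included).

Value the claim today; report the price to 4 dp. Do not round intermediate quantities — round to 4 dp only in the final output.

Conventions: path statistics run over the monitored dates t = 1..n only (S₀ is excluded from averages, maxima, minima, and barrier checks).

price = 10.8924

No-arbitrage gives p* = (R−d)/(u−d) = 0.8571: enumerate every path, weight its payoff by its p*-probability, and discount by R^5.
Enumerate all 2^5 = 32 price paths (U = up ×1.07, D = down ×0.72); each path with k up-moves has probability p*^k·(1−p*)^(5−k).
DDDDD: Ā=81.2960, payoff=0.0000, prob=0.000059
UDDDD: Ā=120.8149, payoff=0.0000, prob=0.000357
DUDDD: Ā=107.0949, payoff=0.0000, prob=0.000357
UUDDD: Ā=159.1550, payoff=0.0000, prob=0.002142
DDUDD: Ā=97.2165, payoff=0.0000, prob=0.000357
UDUDD: Ā=144.4746, payoff=0.0000, prob=0.002142
DUUDD: Ā=130.7546, payoff=0.0000, prob=0.002142
UUUDD: Ā=194.3158, payoff=0.0000, prob=0.012852
DDDUD: Ā=90.1041, payoff=0.0000, prob=0.000357
UDDUD: Ā=133.9047, payoff=0.0000, prob=0.002142
DUDUD: Ā=120.1847, payoff=0.0000, prob=0.002142
UUDUD: Ā=178.6078, payoff=0.0000, prob=0.012852
DDUUD: Ā=110.3063, payoff=0.0000, prob=0.002142
UDUUD: Ā=163.9274, payoff=0.0000, prob=0.012852
DUUUD: Ā=150.2074, payoff=0.0000, prob=0.012852
UUUUD: Ā=223.2249, payoff=6.8649, prob=0.077111
DDDDU: Ā=84.9831, payoff=0.0000, prob=0.000357
UDDDU: Ā=126.2944, payoff=0.0000, prob=0.002142
DUDDU: Ā=112.5744, payoff=0.0000, prob=0.002142
UUDDU: Ā=167.2980, payoff=0.0000, prob=0.012852
DDUDU: Ā=102.6960, payoff=0.0000, prob=0.002142
UDUDU: Ā=152.6176, payoff=0.0000, prob=0.012852
DUUDU: Ā=138.8976, payoff=0.0000, prob=0.012852
UUUDU: Ā=206.4173, payoff=0.0000, prob=0.077111
DDDUU: Ā=95.5835, payoff=0.0000, prob=0.002142
UDDUU: Ā=142.0477, payoff=0.0000, prob=0.012852
DUDUU: Ā=128.3277, payoff=0.0000, prob=0.012852
UUDUU: Ā=190.7093, payoff=0.0000, prob=0.077111
DDUUU: Ā=118.4493, payoff=0.0000, prob=0.012852
UDUUU: Ā=176.0289, payoff=0.0000, prob=0.077111
DUUUU: Ā=162.3089, payoff=0.0000, prob=0.077111
UUUUU: Ā=241.2090, payoff=24.8490, prob=0.462664
Price = Σ prob·payoff / R^5 = 12.026101 / 1.104081 = 10.8924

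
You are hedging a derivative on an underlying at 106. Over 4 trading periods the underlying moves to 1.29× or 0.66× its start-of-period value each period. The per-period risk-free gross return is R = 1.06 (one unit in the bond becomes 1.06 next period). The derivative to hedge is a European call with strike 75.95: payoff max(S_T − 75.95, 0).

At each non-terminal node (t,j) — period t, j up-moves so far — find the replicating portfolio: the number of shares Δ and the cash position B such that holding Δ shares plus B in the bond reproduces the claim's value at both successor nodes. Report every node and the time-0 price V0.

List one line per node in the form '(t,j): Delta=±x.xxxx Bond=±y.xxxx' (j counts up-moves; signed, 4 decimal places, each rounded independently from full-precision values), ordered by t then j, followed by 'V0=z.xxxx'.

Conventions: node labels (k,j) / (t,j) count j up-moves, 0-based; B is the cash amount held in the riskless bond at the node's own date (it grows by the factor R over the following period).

The replicating-portfolio and risk-neutral prices coincide; use p* = (1.06−0.66)/(1.29−0.66) = 0.6349 for the latter.
At maturity the claim pays: V(4,0)=0.0000, V(4,1)=0.0000, V(4,2)=0.8875, V(4,3)=74.2324, V(4,4)=217.5883
(3,0): S=30.4746. Δ = (V_up−V_dn)/(S_up−S_dn) = (0.0000−0.0000)/(39.3122−20.1132) = 0.0000. V = [p*·0.0000 + (1−p*)·0.0000]/1.06 = 0.0000. B = V − Δ·S = 0.0000.
(3,1): S=59.5639. Δ = (V_up−V_dn)/(S_up−S_dn) = (0.8875−0.0000)/(76.8375−39.3122) = 0.0237. V = [p*·0.8875 + (1−p*)·0.0000]/1.06 = 0.5316. B = V − Δ·S = -0.8771.
(3,2): S=116.4204. Δ = (V_up−V_dn)/(S_up−S_dn) = (74.2324−0.8875)/(150.1824−76.8375) = 1.0000. V = [p*·74.2324 + (1−p*)·0.8875]/1.06 = 44.7695. B = V − Δ·S = -71.6509.
(3,3): S=227.5490. Δ = (V_up−V_dn)/(S_up−S_dn) = (217.5883−74.2324)/(293.5383−150.1824) = 1.0000. V = [p*·217.5883 + (1−p*)·74.2324]/1.06 = 155.8981. B = V − Δ·S = -71.6509.
(2,0): S=46.1736. Δ = (V_up−V_dn)/(S_up−S_dn) = (0.5316−0.0000)/(59.5639−30.4746) = 0.0183. V = [p*·0.5316 + (1−p*)·0.0000]/1.06 = 0.3184. B = V − Δ·S = -0.5254.
(2,1): S=90.2484. Δ = (V_up−V_dn)/(S_up−S_dn) = (44.7695−0.5316)/(116.4204−59.5639) = 0.7781. V = [p*·44.7695 + (1−p*)·0.5316]/1.06 = 26.9992. B = V − Δ·S = -43.2197.
(2,2): S=176.3946. Δ = (V_up−V_dn)/(S_up−S_dn) = (155.8981−44.7695)/(227.5490−116.4204) = 1.0000. V = [p*·155.8981 + (1−p*)·44.7695]/1.06 = 108.7994. B = V − Δ·S = -67.5952.
(1,0): S=69.9600. Δ = (V_up−V_dn)/(S_up−S_dn) = (26.9992−0.3184)/(90.2484−46.1736) = 0.6054. V = [p*·26.9992 + (1−p*)·0.3184]/1.06 = 16.2817. B = V − Δ·S = -26.0688.
(1,1): S=136.7400. Δ = (V_up−V_dn)/(S_up−S_dn) = (108.7994−26.9992)/(176.3946−90.2484) = 0.9496. V = [p*·108.7994 + (1−p*)·26.9992]/1.06 = 74.4677. B = V − Δ·S = -55.3738.
(0,0): S=106.0000. Δ = (V_up−V_dn)/(S_up−S_dn) = (74.4677−16.2817)/(136.7400−69.9600) = 0.8713. V = [p*·74.4677 + (1−p*)·16.2817]/1.06 = 50.2125. B = V − Δ·S = -42.1464.
As a check, the time-0 holding Δ(0,0)·S0 + B(0,0) comes to 50.2125 — exactly V0.

(0,0): Delta=0.8713 Bond=-42.1464
(1,0): Delta=0.6054 Bond=-26.0688
(1,1): Delta=0.9496 Bond=-55.3738
(2,0): Delta=0.0183 Bond=-0.5254
(2,1): Delta=0.7781 Bond=-43.2197
(2,2): Delta=1.0000 Bond=-67.5952
(3,0): Delta=0.0000 Bond=0.0000
(3,1): Delta=0.0237 Bond=-0.8771
(3,2): Delta=1.0000 Bond=-71.6509
(3,3): Delta=1.0000 Bond=-71.6509
V0=50.2125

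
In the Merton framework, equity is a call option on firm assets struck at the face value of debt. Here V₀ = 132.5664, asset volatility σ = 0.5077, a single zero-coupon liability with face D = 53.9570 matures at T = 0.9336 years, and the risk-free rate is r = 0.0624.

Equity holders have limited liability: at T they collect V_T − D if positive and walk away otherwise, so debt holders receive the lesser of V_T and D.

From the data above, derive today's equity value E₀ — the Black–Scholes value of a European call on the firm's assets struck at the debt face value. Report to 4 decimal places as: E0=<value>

E0=82.0435

Equity is a call on the firm's assets struck at D = 53.9570:
d₁ = [ln(V₀/D) + (r + σ²/2)T] / (σ√T)
   = [ln(132.5664/53.9570) + (0.0624 + 0.5·0.5077²)·0.9336] / (0.5077·√0.9336)
   = [0.898896 + 0.178579] / 0.490555 = 2.196441
d₂ = d₁ − σ√T = 2.196441 − 0.490555 = 1.705886
N(d₁) = 0.985970,  N(d₂) = 0.955985,  e^(−rT) = 0.943408
E₀ = V₀·N(d₁) − D·e^(−rT)·N(d₂)
   = 132.5664·0.985970 − 53.9570·0.943408·0.955985 = 82.043510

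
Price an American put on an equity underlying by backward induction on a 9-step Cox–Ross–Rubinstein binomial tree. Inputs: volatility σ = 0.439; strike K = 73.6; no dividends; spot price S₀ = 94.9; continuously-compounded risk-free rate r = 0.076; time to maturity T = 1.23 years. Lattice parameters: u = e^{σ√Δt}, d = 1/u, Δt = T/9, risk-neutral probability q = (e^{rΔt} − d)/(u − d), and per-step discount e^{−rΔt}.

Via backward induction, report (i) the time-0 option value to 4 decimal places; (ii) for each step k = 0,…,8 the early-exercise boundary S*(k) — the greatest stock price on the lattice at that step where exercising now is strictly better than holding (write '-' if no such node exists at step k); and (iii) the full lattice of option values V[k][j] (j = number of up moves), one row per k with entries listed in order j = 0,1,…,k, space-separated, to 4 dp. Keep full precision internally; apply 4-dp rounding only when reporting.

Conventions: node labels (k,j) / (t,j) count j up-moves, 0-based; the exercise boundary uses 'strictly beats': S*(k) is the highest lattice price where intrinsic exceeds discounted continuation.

price = 5.7113
boundary = - - - - - 42.1555 49.5835 42.1555 49.5835
tree:
5.7113
8.5488 2.8974
12.4635 4.6810 1.1140
17.6203 7.3940 1.9740 0.2481
24.0319 11.3623 3.4462 0.4930 0.0000
31.4445 16.8748 5.9015 0.9797 0.0000 0.0000
37.7596 24.0165 9.8456 1.9469 0.0000 0.0000 0.0000
43.1288 31.4445 15.8256 3.8691 0.0000 0.0000 0.0000 0.0000
47.6936 37.7596 24.0165 7.6888 0.0000 0.0000 0.0000 0.0000 0.0000
51.5745 43.1288 31.4445 15.2798 0.0000 0.0000 0.0000 0.0000 0.0000 0.0000

params: Δt=0.13667 u=1.17620 d=0.85019 q=0.49154 e^(-rΔt)=0.98967
t_9 payoffs: 51.5745 43.1288 31.4445 15.2798 0.0000 0.0000 0.0000 0.0000 0.0000 0.0000
t_8: node(8,0) S=25.9064 payoff=47.6936 vs cont=46.9331 → 47.6936 [stop]  node(8,1) S=35.8404 payoff=37.7596 vs cont=36.9991 → 37.7596 [stop]  node(8,2) S=49.5835 payoff=24.0165 vs cont=23.2560 → 24.0165 [stop]  node(8,3) S=68.5964 payoff=5.0036 vs cont=7.6888 → 7.6888 [wait]  node(8,4) S=94.9000 payoff=0.0000 vs cont=0.0000 → 0.0000 [wait]  node(8,5) S=131.2898 payoff=0.0000 vs cont=0.0000 → 0.0000 [wait]  node(8,6) S=181.6333 payoff=0.0000 vs cont=0.0000 → 0.0000 [wait]  node(8,7) S=251.2812 payoff=0.0000 vs cont=0.0000 → 0.0000 [wait]  node(8,8) S=347.6360 payoff=0.0000 vs cont=0.0000 → 0.0000 [wait]  ⇒ S*(8)=49.5835
t_7: node(7,0) S=30.4712 payoff=43.1288 vs cont=42.3683 → 43.1288 [stop]  node(7,1) S=42.1555 payoff=31.4445 vs cont=30.6840 → 31.4445 [stop]  node(7,2) S=58.3202 payoff=15.2798 vs cont=15.8256 → 15.8256 [wait]  node(7,3) S=80.6833 payoff=0.0000 vs cont=3.8691 → 3.8691 [wait]  node(7,4) S=111.6217 payoff=0.0000 vs cont=0.0000 → 0.0000 [wait]  node(7,5) S=154.4234 payoff=0.0000 vs cont=0.0000 → 0.0000 [wait]  node(7,6) S=213.6376 payoff=0.0000 vs cont=0.0000 → 0.0000 [wait]  node(7,7) S=295.5578 payoff=0.0000 vs cont=0.0000 → 0.0000 [wait]  ⇒ S*(7)=42.1555
t_6: node(6,0) S=35.8404 payoff=37.7596 vs cont=36.9991 → 37.7596 [stop]  node(6,1) S=49.5835 payoff=24.0165 vs cont=23.5215 → 24.0165 [stop]  node(6,2) S=68.5964 payoff=5.0036 vs cont=9.8456 → 9.8456 [wait]  node(6,3) S=94.9000 payoff=0.0000 vs cont=1.9469 → 1.9469 [wait]  node(6,4) S=131.2898 payoff=0.0000 vs cont=0.0000 → 0.0000 [wait]  node(6,5) S=181.6333 payoff=0.0000 vs cont=0.0000 → 0.0000 [wait]  node(6,6) S=251.2812 payoff=0.0000 vs cont=0.0000 → 0.0000 [wait]  ⇒ S*(6)=49.5835
t_5: node(5,0) S=42.1555 payoff=31.4445 vs cont=30.6840 → 31.4445 [stop]  node(5,1) S=58.3202 payoff=15.2798 vs cont=16.8748 → 16.8748 [wait]  node(5,2) S=80.6833 payoff=0.0000 vs cont=5.9015 → 5.9015 [wait]  node(5,3) S=111.6217 payoff=0.0000 vs cont=0.9797 → 0.9797 [wait]  node(5,4) S=154.4234 payoff=0.0000 vs cont=0.0000 → 0.0000 [wait]  node(5,5) S=213.6376 payoff=0.0000 vs cont=0.0000 → 0.0000 [wait]  ⇒ S*(5)=42.1555
t_4: node(4,0) S=49.5835 payoff=24.0165 vs cont=24.0319 → 24.0319 [wait]  node(4,1) S=68.5964 payoff=5.0036 vs cont=11.3623 → 11.3623 [wait]  node(4,2) S=94.9000 payoff=0.0000 vs cont=3.4462 → 3.4462 [wait]  node(4,3) S=131.2898 payoff=0.0000 vs cont=0.4930 → 0.4930 [wait]  node(4,4) S=181.6333 payoff=0.0000 vs cont=0.0000 → 0.0000 [wait]  ⇒ S*(4)=-
t_3: node(3,0) S=58.3202 payoff=15.2798 vs cont=17.6203 → 17.6203 [wait]  node(3,1) S=80.6833 payoff=0.0000 vs cont=7.3940 → 7.3940 [wait]  node(3,2) S=111.6217 payoff=0.0000 vs cont=1.9740 → 1.9740 [wait]  node(3,3) S=154.4234 payoff=0.0000 vs cont=0.2481 → 0.2481 [wait]  ⇒ S*(3)=-
t_2: node(2,0) S=68.5964 payoff=5.0036 vs cont=12.4635 → 12.4635 [wait]  node(2,1) S=94.9000 payoff=0.0000 vs cont=4.6810 → 4.6810 [wait]  node(2,2) S=131.2898 payoff=0.0000 vs cont=1.1140 → 1.1140 [wait]  ⇒ S*(2)=-
t_1: node(1,0) S=80.6833 payoff=0.0000 vs cont=8.5488 → 8.5488 [wait]  node(1,1) S=111.6217 payoff=0.0000 vs cont=2.8974 → 2.8974 [wait]  ⇒ S*(1)=-
t_0: node(0,0) S=94.9000 payoff=0.0000 vs cont=5.7113 → 5.7113 [wait]  ⇒ S*(0)=-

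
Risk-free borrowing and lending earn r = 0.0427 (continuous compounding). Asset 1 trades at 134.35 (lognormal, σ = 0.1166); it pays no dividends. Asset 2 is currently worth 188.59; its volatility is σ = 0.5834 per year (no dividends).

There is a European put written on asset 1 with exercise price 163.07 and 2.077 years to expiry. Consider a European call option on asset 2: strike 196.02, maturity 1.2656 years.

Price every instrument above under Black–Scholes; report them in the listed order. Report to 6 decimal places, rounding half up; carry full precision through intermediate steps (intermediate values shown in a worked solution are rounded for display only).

price(asset 1 put K=163.07) = 18.725073
price(asset 2 call K=196.02) = 49.590139

[asset 1 put K=163.07]
σ√T = 0.1166·√2.077 = 0.168042
d₁ = (ln(S/K) + (r+σ²/2)T) / (σ√T) = (ln(134.35/163.07) + (0.0427+0.1166²/2)·2.077) / 0.168042 = (-0.193731 + 0.102807) / 0.168042 = -0.541082
d₂ = d₁ − σ√T = -0.541082 − 0.168042 = -0.709124
e^{−rT} = 0.915131
N(−d₁) = 0.705775,  N(−d₂) = 0.760876
price = K·e^{−rT}·N(−d₂) − S·N(−d₁) = 113.545887 − 94.820813 = 18.725073
[asset 2 call K=196.02]
σ√T = 0.5834·√1.2656 = 0.656319
d₁ = (ln(S/K) + (r+σ²/2)T) / (σ√T) = (ln(188.59/196.02) + (0.0427+0.5834²/2)·1.2656) / 0.656319 = (-0.038641 + 0.269418) / 0.656319 = 0.351623
d₂ = d₁ − σ√T = 0.351623 − 0.656319 = -0.304695
e^{−rT} = 0.947393
N(d₁) = 0.637440,  N(d₂) = 0.380299
price = S·N(d₁) − K·e^{−rT}·N(d₂) = 120.214723 − 70.624584 = 49.590139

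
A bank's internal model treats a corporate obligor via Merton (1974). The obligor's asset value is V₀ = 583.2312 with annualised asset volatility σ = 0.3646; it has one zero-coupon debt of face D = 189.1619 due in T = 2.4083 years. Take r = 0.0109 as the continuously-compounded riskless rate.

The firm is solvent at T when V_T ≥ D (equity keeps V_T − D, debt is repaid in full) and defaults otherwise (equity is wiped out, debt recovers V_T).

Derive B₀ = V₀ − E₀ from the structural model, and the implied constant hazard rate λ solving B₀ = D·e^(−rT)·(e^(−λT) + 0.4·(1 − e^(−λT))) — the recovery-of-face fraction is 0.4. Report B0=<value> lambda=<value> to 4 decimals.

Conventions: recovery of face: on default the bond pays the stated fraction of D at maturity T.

With assets at 583.2312 and a single debt payment of 189.1619 at 2.4083 years:
d₁ = [ln(V₀/D) + (r + σ²/2)T] / (σ√T)
   = [ln(583.2312/189.1619) + (0.0109 + 0.5·0.3646²)·2.4083] / (0.3646·√2.4083)
   = [1.125980 + 0.186322] / 0.565812 = 2.319327
d₂ = d₁ − σ√T = 2.319327 − 0.565812 = 1.753515
N(d₁) = 0.989811,  N(d₂) = 0.960243,  e^(−rT) = 0.974091
E₀ = V₀·N(d₁) − D·e^(−rT)·N(d₂)
   = 583.2312·0.989811 − 189.1619·0.974091·0.960243 = 400.353563
B₀ = V₀ − E₀ = 583.2312 − 400.353563 = 182.877637
e^(−λT) = (B₀·e^(rT)/D − 0.4)/(1 − 0.4) = (182.8776·1.026598/189.1619 − 0.4)/0.6 = 0.98748768
λ = −ln(0.98748768)/2.4083 = 0.005228

B0=182.8776 lambda=0.0052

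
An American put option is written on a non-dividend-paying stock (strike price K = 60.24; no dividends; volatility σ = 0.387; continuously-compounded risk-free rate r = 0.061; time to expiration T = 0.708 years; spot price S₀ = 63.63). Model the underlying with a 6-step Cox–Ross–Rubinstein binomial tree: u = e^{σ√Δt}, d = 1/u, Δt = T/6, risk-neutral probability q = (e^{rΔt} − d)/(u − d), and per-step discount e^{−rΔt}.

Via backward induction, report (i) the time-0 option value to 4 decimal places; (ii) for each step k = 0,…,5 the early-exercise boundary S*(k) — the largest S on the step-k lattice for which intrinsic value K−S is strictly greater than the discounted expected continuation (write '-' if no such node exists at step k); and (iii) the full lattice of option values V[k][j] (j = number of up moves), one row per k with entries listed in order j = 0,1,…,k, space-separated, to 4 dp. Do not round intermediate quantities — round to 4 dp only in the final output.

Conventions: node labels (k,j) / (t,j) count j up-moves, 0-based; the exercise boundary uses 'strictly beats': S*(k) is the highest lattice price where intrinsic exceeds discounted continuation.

price = 5.4508
boundary = - - - 42.7030 37.3872 42.7030
tree:
5.4508
8.3581 2.5513
12.3750 4.3644 0.7308
17.5370 7.2665 1.4545 0.0000
22.8528 11.6367 2.8947 0.0000 0.0000
27.5068 17.5370 5.7610 0.0000 0.0000 0.0000
31.5814 22.8528 11.4655 0.0000 0.0000 0.0000 0.0000

params: Δt=0.11800 u=1.14218 d=0.87552 q=0.49390 e^(-rΔt)=0.99283
t_6 payoffs: 31.5814 22.8528 11.4655 0.0000 0.0000 0.0000 0.0000
t_5: node(5,0) S=32.7332 payoff=27.5068 vs cont=27.0747 → 27.5068 [stop]  node(5,1) S=42.7030 payoff=17.5370 vs cont=17.1050 → 17.5370 [stop]  node(5,2) S=55.7092 payoff=4.5308 vs cont=5.7610 → 5.7610 [wait]  node(5,3) S=72.6769 payoff=0.0000 vs cont=0.0000 → 0.0000 [wait]  node(5,4) S=94.8125 payoff=0.0000 vs cont=0.0000 → 0.0000 [wait]  node(5,5) S=123.6901 payoff=0.0000 vs cont=0.0000 → 0.0000 [wait]  ⇒ S*(5)=42.7030
t_4: node(4,0) S=37.3872 payoff=22.8528 vs cont=22.4207 → 22.8528 [stop]  node(4,1) S=48.7745 payoff=11.4655 vs cont=11.6367 → 11.6367 [wait]  node(4,2) S=63.6300 payoff=0.0000 vs cont=2.8947 → 2.8947 [wait]  node(4,3) S=83.0101 payoff=0.0000 vs cont=0.0000 → 0.0000 [wait]  node(4,4) S=108.2930 payoff=0.0000 vs cont=0.0000 → 0.0000 [wait]  ⇒ S*(4)=37.3872
t_3: node(3,0) S=42.7030 payoff=17.5370 vs cont=17.1889 → 17.5370 [stop]  node(3,1) S=55.7092 payoff=4.5308 vs cont=7.2665 → 7.2665 [wait]  node(3,2) S=72.6769 payoff=0.0000 vs cont=1.4545 → 1.4545 [wait]  node(3,3) S=94.8125 payoff=0.0000 vs cont=0.0000 → 0.0000 [wait]  ⇒ S*(3)=42.7030
t_2: node(2,0) S=48.7745 payoff=11.4655 vs cont=12.3750 → 12.3750 [wait]  node(2,1) S=63.6300 payoff=0.0000 vs cont=4.3644 → 4.3644 [wait]  node(2,2) S=83.0101 payoff=0.0000 vs cont=0.7308 → 0.7308 [wait]  ⇒ S*(2)=-
t_1: node(1,0) S=55.7092 payoff=4.5308 vs cont=8.3581 → 8.3581 [wait]  node(1,1) S=72.6769 payoff=0.0000 vs cont=2.5513 → 2.5513 [wait]  ⇒ S*(1)=-
t_0: node(0,0) S=63.6300 payoff=0.0000 vs cont=5.4508 → 5.4508 [wait]  ⇒ S*(0)=-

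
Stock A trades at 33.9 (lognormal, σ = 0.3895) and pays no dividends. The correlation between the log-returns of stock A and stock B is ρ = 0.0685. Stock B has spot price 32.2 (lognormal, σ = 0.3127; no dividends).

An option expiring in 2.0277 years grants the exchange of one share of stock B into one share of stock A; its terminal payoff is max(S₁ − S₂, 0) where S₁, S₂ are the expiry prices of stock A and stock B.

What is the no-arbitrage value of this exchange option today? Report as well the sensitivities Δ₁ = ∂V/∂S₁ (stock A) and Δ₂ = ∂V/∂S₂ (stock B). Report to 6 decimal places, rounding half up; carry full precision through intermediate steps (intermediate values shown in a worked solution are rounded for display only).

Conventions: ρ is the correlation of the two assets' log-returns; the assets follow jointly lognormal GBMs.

exchange price = 9.757845
Δ1 = 0.662178
Δ2 = -0.394099

σ_eff = √(σ₁² + σ₂² − 2ρσ₁σ₂) = √(0.3895² + 0.3127² − 2·0.0685·0.3895·0.3127) = 0.482499
d₁ = (ln(S₁/S₂) + (q₂ − q₁ + σ_eff²/2)T) / (σ_eff√T) = (ln(33.9/32.2) + (0.0 − 0.0 + 0.116403)·2.0277) / 0.687066 = 0.418414
d₂ = d₁ − σ_eff√T = 0.418414 − 0.687066 = -0.268651
N(d₁) = 0.662178,  N(d₂) = 0.394099
V = S₁·e^{−q₁T}·N(d₁) − S₂·e^{−q₂T}·N(d₂) = 22.447833 − 12.689987 = 9.757845
Key observation: no risk-free rate is needed — with the second asset as numeraire the exchange option is a call on the ratio S₁/S₂, and r cancels out of the value.
Δ₁ = e^{−q₁T}·N(d₁) = 0.662178;  Δ₂ = −e^{−q₂T}·N(d₂) = -0.394099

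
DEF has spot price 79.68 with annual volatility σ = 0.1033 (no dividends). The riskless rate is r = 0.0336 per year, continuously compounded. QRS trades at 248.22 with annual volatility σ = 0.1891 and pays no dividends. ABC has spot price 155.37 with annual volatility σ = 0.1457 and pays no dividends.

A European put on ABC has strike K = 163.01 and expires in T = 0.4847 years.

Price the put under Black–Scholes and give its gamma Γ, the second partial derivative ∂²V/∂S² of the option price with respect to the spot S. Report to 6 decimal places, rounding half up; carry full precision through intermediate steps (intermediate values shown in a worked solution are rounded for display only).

σ√T = 0.1457·√0.4847 = 0.101437
d₁ = (ln(S/K) + (r+σ²/2)T) / (σ√T) = (ln(155.37/163.01) + (0.0336+0.1457²/2)·0.4847) / 0.101437 = (-0.048002 + 0.021431) / 0.101437 = -0.261951
d₂ = d₁ − σ√T = -0.261951 − 0.101437 = -0.363388
e^{−rT} = 0.983846
N(−d₁) = 0.603321,  N(−d₂) = 0.641843
Put price V = K·e^{−rT}·N(−d₂) − S·N(−d₁) = 102.936612 − 93.737908 = 9.198704
φ(d₁) = (1/√(2π))·e^{−d₁²/2} = 0.385487
Γ = φ(d₁) / (S·σ·√T) = 0.024459

price = 9.198704
Γ = 0.024459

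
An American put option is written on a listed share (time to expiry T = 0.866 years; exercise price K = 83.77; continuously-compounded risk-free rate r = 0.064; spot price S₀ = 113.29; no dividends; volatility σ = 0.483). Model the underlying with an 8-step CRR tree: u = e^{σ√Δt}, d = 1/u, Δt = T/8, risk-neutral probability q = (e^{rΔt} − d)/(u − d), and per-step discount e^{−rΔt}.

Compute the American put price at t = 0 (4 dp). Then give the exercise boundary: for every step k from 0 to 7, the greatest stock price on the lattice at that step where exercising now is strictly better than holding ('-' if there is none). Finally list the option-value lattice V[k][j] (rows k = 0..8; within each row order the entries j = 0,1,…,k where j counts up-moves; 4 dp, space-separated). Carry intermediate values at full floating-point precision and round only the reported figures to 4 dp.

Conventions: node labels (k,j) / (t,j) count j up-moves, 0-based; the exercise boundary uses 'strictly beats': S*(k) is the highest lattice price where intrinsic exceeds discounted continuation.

price = 5.0660
boundary = - - - - - 51.1817 59.9971 70.3308
tree:
5.0660
7.8238 2.1768
11.7903 3.6763 0.5977
17.2392 6.1076 1.1178 0.0477
24.2731 9.9328 2.0871 0.0927 0.0000
32.5883 15.6917 3.8903 0.1803 0.0000 0.0000
40.1084 23.7729 7.2380 0.3506 0.0000 0.0000 0.0000
46.5236 32.5883 13.4392 0.6818 0.0000 0.0000 0.0000 0.0000
51.9962 40.1084 23.7729 1.3256 0.0000 0.0000 0.0000 0.0000 0.0000

Δt=0.10825, u=1.17224, d=0.85307, q=0.48214, disc=e^(-rΔt)=0.99310
k=8 terminal: V=max(K-S,0) → 51.9962 40.1084 23.7729 1.3256 0.0000 0.0000 0.0000 0.0000 0.0000
k=7: j=0 S=37.2464 intr=46.5236 cont=45.9452 V=46.5236[EX]; j=1 S=51.1817 intr=32.5883 cont=32.0099 V=32.5883[EX]; j=2 S=70.3308 intr=13.4392 cont=12.8608 V=13.4392[EX]; j=3 S=96.6443 intr=0.0000 cont=0.6818 V=0.6818[hold]; j=4 S=132.8027 intr=0.0000 cont=0.0000 V=0.0000[hold]; j=5 S=182.4893 intr=0.0000 cont=0.0000 V=0.0000[hold]; j=6 S=250.7657 intr=0.0000 cont=0.0000 V=0.0000[hold]; j=7 S=344.5868 intr=0.0000 cont=0.0000 V=0.0000[hold]  S*(7)=70.3308
k=6: j=0 S=43.6616 intr=40.1084 cont=39.5300 V=40.1084[EX]; j=1 S=59.9971 intr=23.7729 cont=23.1945 V=23.7729[EX]; j=2 S=82.4444 intr=1.3256 cont=7.2380 V=7.2380[hold]; j=3 S=113.2900 intr=0.0000 cont=0.3506 V=0.3506[hold]; j=4 S=155.6762 intr=0.0000 cont=0.0000 V=0.0000[hold]; j=5 S=213.9207 intr=0.0000 cont=0.0000 V=0.0000[hold]; j=6 S=293.9567 intr=0.0000 cont=0.0000 V=0.0000[hold]  S*(6)=59.9971
k=5: j=0 S=51.1817 intr=32.5883 cont=32.0099 V=32.5883[EX]; j=1 S=70.3308 intr=13.4392 cont=15.6917 V=15.6917[hold]; j=2 S=96.6443 intr=0.0000 cont=3.8903 V=3.8903[hold]; j=3 S=132.8027 intr=0.0000 cont=0.1803 V=0.1803[hold]; j=4 S=182.4893 intr=0.0000 cont=0.0000 V=0.0000[hold]; j=5 S=250.7657 intr=0.0000 cont=0.0000 V=0.0000[hold]  S*(5)=51.1817
k=4: j=0 S=59.9971 intr=23.7729 cont=24.2731 V=24.2731[hold]; j=1 S=82.4444 intr=1.3256 cont=9.9328 V=9.9328[hold]; j=2 S=113.2900 intr=0.0000 cont=2.0871 V=2.0871[hold]; j=3 S=155.6762 intr=0.0000 cont=0.0927 V=0.0927[hold]; j=4 S=213.9207 intr=0.0000 cont=0.0000 V=0.0000[hold]  S*(4)=-
k=3: j=0 S=70.3308 intr=13.4392 cont=17.2392 V=17.2392[hold]; j=1 S=96.6443 intr=0.0000 cont=6.1076 V=6.1076[hold]; j=2 S=132.8027 intr=0.0000 cont=1.1178 V=1.1178[hold]; j=3 S=182.4893 intr=0.0000 cont=0.0477 V=0.0477[hold]  S*(3)=-
k=2: j=0 S=82.4444 intr=1.3256 cont=11.7903 V=11.7903[hold]; j=1 S=113.2900 intr=0.0000 cont=3.6763 V=3.6763[hold]; j=2 S=155.6762 intr=0.0000 cont=0.5977 V=0.5977[hold]  S*(2)=-
k=1: j=0 S=96.6443 intr=0.0000 cont=7.8238 V=7.8238[hold]; j=1 S=132.8027 intr=0.0000 cont=2.1768 V=2.1768[hold]  S*(1)=-
k=0: j=0 S=113.2900 intr=0.0000 cont=5.0660 V=5.0660[hold]  S*(0)=-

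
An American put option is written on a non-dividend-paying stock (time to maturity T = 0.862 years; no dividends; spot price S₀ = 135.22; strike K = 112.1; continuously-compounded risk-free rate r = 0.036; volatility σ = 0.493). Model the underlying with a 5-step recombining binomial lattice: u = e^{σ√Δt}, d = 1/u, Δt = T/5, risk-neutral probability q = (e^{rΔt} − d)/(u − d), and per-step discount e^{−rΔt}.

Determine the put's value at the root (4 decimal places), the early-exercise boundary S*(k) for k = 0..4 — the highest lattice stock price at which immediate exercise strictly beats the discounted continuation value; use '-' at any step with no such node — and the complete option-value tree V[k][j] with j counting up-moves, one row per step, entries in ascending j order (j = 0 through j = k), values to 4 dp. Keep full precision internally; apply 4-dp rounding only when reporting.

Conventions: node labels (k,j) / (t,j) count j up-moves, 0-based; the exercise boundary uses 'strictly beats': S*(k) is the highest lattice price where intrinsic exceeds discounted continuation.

params: Δt=0.17240 u=1.22716 d=0.81489 q=0.46410 e^(-rΔt)=0.99381
t_5 payoffs: 63.5105 38.9285 1.9102 0.0000 0.0000 0.0000
t_4: node(4,0) S=59.6269 payoff=52.4731 vs cont=51.7795 → 52.4731 [stop]  node(4,1) S=89.7928 payoff=22.3072 vs cont=21.6136 → 22.3072 [stop]  node(4,2) S=135.2200 payoff=0.0000 vs cont=1.0173 → 1.0173 [wait]  node(4,3) S=203.6292 payoff=0.0000 vs cont=0.0000 → 0.0000 [wait]  node(4,4) S=306.6475 payoff=0.0000 vs cont=0.0000 → 0.0000 [wait]  ⇒ S*(4)=89.7928
t_3: node(3,0) S=73.1715 payoff=38.9285 vs cont=38.2349 → 38.9285 [stop]  node(3,1) S=110.1898 payoff=1.9102 vs cont=12.3496 → 12.3496 [wait]  node(3,2) S=165.9360 payoff=0.0000 vs cont=0.5418 → 0.5418 [wait]  node(3,3) S=249.8848 payoff=0.0000 vs cont=0.0000 → 0.0000 [wait]  ⇒ S*(3)=73.1715
t_2: node(2,0) S=89.7928 payoff=22.3072 vs cont=26.4286 → 26.4286 [wait]  node(2,1) S=135.2200 payoff=0.0000 vs cont=6.8270 → 6.8270 [wait]  node(2,2) S=203.6292 payoff=0.0000 vs cont=0.2886 → 0.2886 [wait]  ⇒ S*(2)=-
t_1: node(1,0) S=110.1898 payoff=1.9102 vs cont=17.2242 → 17.2242 [wait]  node(1,1) S=165.9360 payoff=0.0000 vs cont=3.7690 → 3.7690 [wait]  ⇒ S*(1)=-
t_0: node(0,0) S=135.2200 payoff=0.0000 vs cont=10.9116 → 10.9116 [wait]  ⇒ S*(0)=-

price = 10.9116
boundary = - - - 73.1715 89.7928
tree:
10.9116
17.2242 3.7690
26.4286 6.8270 0.2886
38.9285 12.3496 0.5418 0.0000
52.4731 22.3072 1.0173 0.0000 0.0000
63.5105 38.9285 1.9102 0.0000 0.0000 0.0000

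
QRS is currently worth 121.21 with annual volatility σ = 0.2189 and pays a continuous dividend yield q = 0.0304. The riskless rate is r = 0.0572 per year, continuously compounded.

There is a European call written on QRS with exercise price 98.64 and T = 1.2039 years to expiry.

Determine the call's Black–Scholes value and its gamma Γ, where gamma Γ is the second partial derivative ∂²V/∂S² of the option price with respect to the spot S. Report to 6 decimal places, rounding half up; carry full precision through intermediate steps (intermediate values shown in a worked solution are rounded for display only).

price = 26.875186
Γ = 0.007117

σ√T = 0.2189·√1.2039 = 0.240182
d₁ = (ln(S/K) + (r−q+σ²/2)T) / (σ√T) = (ln(121.21/98.64) + (0.0572−0.0304+0.2189²/2)·1.2039) / 0.240182 = (0.206048 + 0.061108) / 0.240182 = 1.112305
d₂ = d₁ − σ√T = 1.112305 − 0.240182 = 0.872123
e^{−rT} = 0.933454
e^{−qT} = 0.964063
N(d₁) = 0.866997,  N(d₂) = 0.808429
Call price V = S·e^{−qT}·N(d₁) − K·e^{−rT}·N(d₂) = 101.312086 − 74.436899 = 26.875186
φ(d₁) = (1/√(2π))·e^{−d₁²/2} = 0.214907
Γ = e^{−qT}·φ(d₁) / (S·σ·√T) = 0.007117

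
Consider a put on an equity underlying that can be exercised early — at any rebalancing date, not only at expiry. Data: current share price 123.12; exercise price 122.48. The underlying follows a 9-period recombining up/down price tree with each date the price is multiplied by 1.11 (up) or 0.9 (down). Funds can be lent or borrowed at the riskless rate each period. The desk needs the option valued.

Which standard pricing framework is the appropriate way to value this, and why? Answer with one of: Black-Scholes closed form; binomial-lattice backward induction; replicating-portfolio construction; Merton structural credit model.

framework: binomial-lattice backward induction

Key observation: the exercise right at every one of the 9 steps is what matters: each node needs max(122.48 − S, continuation), which only the stepwise tree valuation starting from spot 123.12 delivers.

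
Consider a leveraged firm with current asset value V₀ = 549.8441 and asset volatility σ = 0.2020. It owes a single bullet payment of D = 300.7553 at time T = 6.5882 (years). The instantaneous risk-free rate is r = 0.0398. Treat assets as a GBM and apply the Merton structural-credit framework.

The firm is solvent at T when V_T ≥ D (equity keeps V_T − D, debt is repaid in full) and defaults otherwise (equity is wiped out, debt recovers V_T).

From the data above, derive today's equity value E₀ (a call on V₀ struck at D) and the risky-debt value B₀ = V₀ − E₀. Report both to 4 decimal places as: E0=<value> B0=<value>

Apply the equity-as-call identities (strike 300.7553, horizon 6.5882 years):
d₁ = [ln(V₀/D) + (r + σ²/2)T] / (σ√T)
   = [ln(549.8441/300.7553) + (0.0398 + 0.5·0.2020²)·6.5882] / (0.2020·√6.5882)
   = [0.603338 + 0.396623] / 0.518483 = 1.928627
d₂ = d₁ − σ√T = 1.928627 − 0.518483 = 1.410143
N(d₁) = 0.973111,  N(d₂) = 0.920751,  e^(−rT) = 0.769349
E₀ = V₀·N(d₁) − D·e^(−rT)·N(d₂)
   = 549.8441·0.973111 − 300.7553·0.769349·0.920751 = 322.010736
B₀ = V₀ − E₀ = 549.8441 − 322.010736 = 227.833364

E0=322.0107 B0=227.8334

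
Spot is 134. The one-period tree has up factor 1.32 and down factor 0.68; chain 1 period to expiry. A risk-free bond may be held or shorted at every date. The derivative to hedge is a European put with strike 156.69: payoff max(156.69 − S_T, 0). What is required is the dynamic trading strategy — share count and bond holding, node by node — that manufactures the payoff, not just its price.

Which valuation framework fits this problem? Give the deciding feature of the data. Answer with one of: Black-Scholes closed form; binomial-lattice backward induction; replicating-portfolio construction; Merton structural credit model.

framework: replicating-portfolio construction

Key observation: what is demanded is not a single number but the (Δ, B) position at each node of the 1.32/0.68 tree starting at 134; constructing those positions is the replicating-portfolio method.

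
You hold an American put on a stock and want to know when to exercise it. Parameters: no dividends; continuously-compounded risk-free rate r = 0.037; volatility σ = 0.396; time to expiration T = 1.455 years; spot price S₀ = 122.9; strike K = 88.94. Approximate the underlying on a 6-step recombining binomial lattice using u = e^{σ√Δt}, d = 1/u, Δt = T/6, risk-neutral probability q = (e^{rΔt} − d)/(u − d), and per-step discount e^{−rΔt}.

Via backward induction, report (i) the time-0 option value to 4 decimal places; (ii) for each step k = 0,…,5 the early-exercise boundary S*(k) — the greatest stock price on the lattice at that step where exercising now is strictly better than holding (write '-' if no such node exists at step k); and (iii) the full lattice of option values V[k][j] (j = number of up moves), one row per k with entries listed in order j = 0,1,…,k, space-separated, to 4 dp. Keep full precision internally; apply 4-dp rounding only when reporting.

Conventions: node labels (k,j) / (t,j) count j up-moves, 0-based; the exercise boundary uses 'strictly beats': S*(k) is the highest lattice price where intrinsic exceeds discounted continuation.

price = 6.1693
boundary = - - - - 56.3364 68.4668
tree:
6.1693
9.7657 2.3015
15.1032 4.0370 0.4221
22.6584 7.0183 0.8102 0.0000
32.6036 12.0689 1.5553 0.0000 0.0000
42.5848 20.4732 2.9855 0.0000 0.0000 0.0000
50.7976 32.6036 5.7309 0.0000 0.0000 0.0000 0.0000

params: Δt=0.24250 u=1.21532 d=0.82283 q=0.47437 e^(-rΔt)=0.99107
t_6 payoffs: 50.7976 32.6036 5.7309 0.0000 0.0000 0.0000 0.0000
t_5: node(5,0) S=46.3552 payoff=42.5848 vs cont=41.7903 → 42.5848 [stop]  node(5,1) S=68.4668 payoff=20.4732 vs cont=19.6788 → 20.4732 [stop]  node(5,2) S=101.1256 payoff=0.0000 vs cont=2.9855 → 2.9855 [wait]  node(5,3) S=149.3628 payoff=0.0000 vs cont=0.0000 → 0.0000 [wait]  node(5,4) S=220.6093 payoff=0.0000 vs cont=0.0000 → 0.0000 [wait]  node(5,5) S=325.8405 payoff=0.0000 vs cont=0.0000 → 0.0000 [wait]  ⇒ S*(5)=68.4668
t_4: node(4,0) S=56.3364 payoff=32.6036 vs cont=31.8091 → 32.6036 [stop]  node(4,1) S=83.2091 payoff=5.7309 vs cont=12.0689 → 12.0689 [wait]  node(4,2) S=122.9000 payoff=0.0000 vs cont=1.5553 → 1.5553 [wait]  node(4,3) S=181.5236 payoff=0.0000 vs cont=0.0000 → 0.0000 [wait]  node(4,4) S=268.1109 payoff=0.0000 vs cont=0.0000 → 0.0000 [wait]  ⇒ S*(4)=56.3364
t_3: node(3,0) S=68.4668 payoff=20.4732 vs cont=22.6584 → 22.6584 [wait]  node(3,1) S=101.1256 payoff=0.0000 vs cont=7.0183 → 7.0183 [wait]  node(3,2) S=149.3628 payoff=0.0000 vs cont=0.8102 → 0.8102 [wait]  node(3,3) S=220.6093 payoff=0.0000 vs cont=0.0000 → 0.0000 [wait]  ⇒ S*(3)=-
t_2: node(2,0) S=83.2091 payoff=5.7309 vs cont=15.1032 → 15.1032 [wait]  node(2,1) S=122.9000 payoff=0.0000 vs cont=4.0370 → 4.0370 [wait]  node(2,2) S=181.5236 payoff=0.0000 vs cont=0.4221 → 0.4221 [wait]  ⇒ S*(2)=-
t_1: node(1,0) S=101.1256 payoff=0.0000 vs cont=9.7657 → 9.7657 [wait]  node(1,1) S=149.3628 payoff=0.0000 vs cont=2.3015 → 2.3015 [wait]  ⇒ S*(1)=-
t_0: node(0,0) S=122.9000 payoff=0.0000 vs cont=6.1693 → 6.1693 [wait]  ⇒ S*(0)=-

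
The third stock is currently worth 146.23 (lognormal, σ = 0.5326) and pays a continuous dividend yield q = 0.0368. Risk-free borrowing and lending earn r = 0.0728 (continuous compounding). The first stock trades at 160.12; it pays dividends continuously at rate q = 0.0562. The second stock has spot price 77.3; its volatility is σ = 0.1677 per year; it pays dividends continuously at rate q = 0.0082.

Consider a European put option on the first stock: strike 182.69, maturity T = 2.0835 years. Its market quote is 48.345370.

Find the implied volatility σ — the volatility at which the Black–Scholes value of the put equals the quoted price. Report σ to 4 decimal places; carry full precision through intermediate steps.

At σ = 0.4815 the Black–Scholes value reproduces the quote:
σ√T = 0.4815·√2.0835 = 0.695013
d₁ = (ln(S/K) + (r−q+σ²/2)T) / (σ√T) = (ln(160.12/182.69) + (0.0728−0.0562+0.4815²/2)·2.0835) / 0.695013 = (-0.131867 + 0.276108) / 0.695013 = 0.207536
d₂ = d₁ − σ√T = 0.207536 − 0.695013 = -0.487477
e^{−rT} = 0.859264
e^{−qT} = 0.889503
N(−d₁) = 0.417795,  N(−d₂) = 0.687040
V = K·e^{−rT}·N(−d₂) − S·e^{−qT}·N(−d₁) = 107.850799 − 59.505429 = 48.345370 (matching the quote); vega is positive throughout, so no other σ reproduces this price

sigma = 0.4815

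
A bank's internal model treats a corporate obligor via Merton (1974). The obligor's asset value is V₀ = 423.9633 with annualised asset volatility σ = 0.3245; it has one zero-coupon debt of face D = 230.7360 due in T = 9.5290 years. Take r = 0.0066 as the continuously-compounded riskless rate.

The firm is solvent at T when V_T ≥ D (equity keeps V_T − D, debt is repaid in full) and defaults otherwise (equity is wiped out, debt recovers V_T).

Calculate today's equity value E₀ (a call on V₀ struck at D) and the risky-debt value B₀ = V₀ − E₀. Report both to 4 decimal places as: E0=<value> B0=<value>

E0=249.8485 B0=174.1148

With assets at 423.9633 and a single debt payment of 230.7360 at 9.5290 years:
d₁ = [ln(V₀/D) + (r + σ²/2)T] / (σ√T)
   = [ln(423.9633/230.7360) + (0.0066 + 0.5·0.3245²)·9.5290] / (0.3245·√9.5290)
   = [0.608373 + 0.564594] / 1.001702 = 1.170975
d₂ = d₁ − σ√T = 1.170975 − 1.001702 = 0.169273
N(d₁) = 0.879196,  N(d₂) = 0.567209,  e^(−rT) = 0.939045
E₀ = V₀·N(d₁) − D·e^(−rT)·N(d₂)
   = 423.9633·0.879196 − 230.7360·0.939045·0.567209 = 249.848542
B₀ = V₀ − E₀ = 423.9633 − 249.848542 = 174.114758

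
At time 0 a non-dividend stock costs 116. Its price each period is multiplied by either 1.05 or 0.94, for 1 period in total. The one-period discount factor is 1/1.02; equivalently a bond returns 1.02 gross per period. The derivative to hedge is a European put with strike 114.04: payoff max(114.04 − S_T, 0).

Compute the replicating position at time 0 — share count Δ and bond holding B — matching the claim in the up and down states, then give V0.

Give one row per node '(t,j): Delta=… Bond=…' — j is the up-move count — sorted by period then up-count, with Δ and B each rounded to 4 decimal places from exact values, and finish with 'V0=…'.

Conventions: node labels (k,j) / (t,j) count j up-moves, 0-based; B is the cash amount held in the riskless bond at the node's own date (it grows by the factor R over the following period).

Arbitrage-free pricing uses the up-move probability p* = (R−d)/(u−d) = 0.7273, discounting each step at R = 1.02.
Expiry values: V(1,0)=5.0000, V(1,1)=0.0000
(0,0): S=116.0000. Δ = (V_up−V_dn)/(S_up−S_dn) = (0.0000−5.0000)/(121.8000−109.0400) = -0.3918. V = [p*·0.0000 + (1−p*)·5.0000]/1.02 = 1.3369. B = V − Δ·S = 46.7914.
Sanity check at the root: Δ(0,0)·S0 + B(0,0) reproduces V0 = 1.3369.

(0,0): Delta=-0.3918 Bond=46.7914
V0=1.3369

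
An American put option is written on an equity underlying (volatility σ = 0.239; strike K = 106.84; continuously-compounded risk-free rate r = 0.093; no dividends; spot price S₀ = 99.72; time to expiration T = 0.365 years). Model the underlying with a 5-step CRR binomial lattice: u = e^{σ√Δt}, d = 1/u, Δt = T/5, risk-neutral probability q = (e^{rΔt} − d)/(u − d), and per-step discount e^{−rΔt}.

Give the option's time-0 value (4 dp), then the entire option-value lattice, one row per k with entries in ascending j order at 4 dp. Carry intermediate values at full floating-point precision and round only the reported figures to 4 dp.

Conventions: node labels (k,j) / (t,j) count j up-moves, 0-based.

Δt=0.07300, u=1.06670, d=0.93747, q=0.53657, disc=e^(-rΔt)=0.99323
k=5 terminal: V=max(K-S,0) → 34.6360 24.6821 13.3558 0.4682 0.0000 0.0000
k=4: j=0 S=77.0203 intr=29.8197 cont=29.0968 V=29.8197[EX]; j=1 S=87.6383 intr=19.2017 cont=18.4789 V=19.2017[EX]; j=2 S=99.7200 intr=7.1200 cont=6.3971 V=7.1200[EX]; j=3 S=113.4673 intr=0.0000 cont=0.2155 V=0.2155[hold]; j=4 S=129.1098 intr=0.0000 cont=0.0000 V=0.0000[hold]
k=3: j=0 S=82.1579 intr=24.6821 cont=23.9592 V=24.6821[EX]; j=1 S=93.4842 intr=13.3558 cont=12.6330 V=13.3558[EX]; j=2 S=106.3718 intr=0.4682 cont=3.3921 V=3.3921[hold]; j=3 S=121.0361 intr=0.0000 cont=0.0992 V=0.0992[hold]
k=2: j=0 S=87.6383 intr=19.2017 cont=18.4789 V=19.2017[EX]; j=1 S=99.7200 intr=7.1200 cont=7.9554 V=7.9554[hold]; j=2 S=113.4673 intr=0.0000 cont=1.6142 V=1.6142[hold]
k=1: j=0 S=93.4842 intr=13.3558 cont=13.0782 V=13.3558[EX]; j=1 S=106.3718 intr=0.4682 cont=4.5221 V=4.5221[hold]
k=0: j=0 S=99.7200 intr=7.1200 cont=8.5576 V=8.5576[hold]

price = 8.5576
tree:
8.5576
13.3558 4.5221
19.2017 7.9554 1.6142
24.6821 13.3558 3.3921 0.0992
29.8197 19.2017 7.1200 0.2155 0.0000
34.6360 24.6821 13.3558 0.4682 0.0000 0.0000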